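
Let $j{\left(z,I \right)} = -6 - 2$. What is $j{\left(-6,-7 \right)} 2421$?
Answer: $-19368$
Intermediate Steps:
$j{\left(z,I \right)} = -8$ ($j{\left(z,I \right)} = -6 - 2 = -8$)
$j{\left(-6,-7 \right)} 2421 = \left(-8\right) 2421 = -19368$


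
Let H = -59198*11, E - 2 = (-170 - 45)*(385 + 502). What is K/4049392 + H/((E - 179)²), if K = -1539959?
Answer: -14028121851122223/36885848885485552 ≈ -0.38031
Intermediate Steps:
E = -190703 (E = 2 + (-170 - 45)*(385 + 502) = 2 - 215*887 = 2 - 190705 = -190703)
H = -651178
K/4049392 + H/((E - 179)²) = -1539959/4049392 - 651178/(-190703 - 179)² = -1539959*1/4049392 - 651178/((-190882)²) = -1539959/4049392 - 651178/36435937924 = -1539959/4049392 - 651178*1/36435937924 = -1539959/4049392 - 325589/18217968962 = -14028121851122223/36885848885485552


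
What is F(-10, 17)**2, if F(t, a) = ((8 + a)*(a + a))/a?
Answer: 2500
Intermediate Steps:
F(t, a) = 16 + 2*a (F(t, a) = ((8 + a)*(2*a))/a = (2*a*(8 + a))/a = 16 + 2*a)
F(-10, 17)**2 = (16 + 2*17)**2 = (16 + 34)**2 = 50**2 = 2500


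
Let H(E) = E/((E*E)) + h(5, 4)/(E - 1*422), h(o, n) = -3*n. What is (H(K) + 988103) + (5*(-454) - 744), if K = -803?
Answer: 969007430486/983675 ≈ 9.8509e+5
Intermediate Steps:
H(E) = 1/E - 12/(-422 + E) (H(E) = E/((E*E)) + (-3*4)/(E - 1*422) = E/(E**2) - 12/(E - 422) = E/E**2 - 12/(-422 + E) = 1/E - 12/(-422 + E))
(H(K) + 988103) + (5*(-454) - 744) = ((-422 - 11*(-803))/((-803)*(-422 - 803)) + 988103) + (5*(-454) - 744) = (-1/803*(-422 + 8833)/(-1225) + 988103) + (-2270 - 744) = (-1/803*(-1/1225)*8411 + 988103) - 3014 = (8411/983675 + 988103) - 3014 = 971972226936/983675 - 3014 = 969007430486/983675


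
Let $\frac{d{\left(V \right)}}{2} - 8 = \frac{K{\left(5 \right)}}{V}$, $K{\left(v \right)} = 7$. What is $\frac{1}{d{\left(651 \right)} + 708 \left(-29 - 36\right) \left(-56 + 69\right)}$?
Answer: $- \frac{93}{55636690} \approx -1.6716 \cdot 10^{-6}$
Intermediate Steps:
$d{\left(V \right)} = 16 + \frac{14}{V}$ ($d{\left(V \right)} = 16 + 2 \frac{7}{V} = 16 + \frac{14}{V}$)
$\frac{1}{d{\left(651 \right)} + 708 \left(-29 - 36\right) \left(-56 + 69\right)} = \frac{1}{\left(16 + \frac{14}{651}\right) + 708 \left(-29 - 36\right) \left(-56 + 69\right)} = \frac{1}{\left(16 + 14 \cdot \frac{1}{651}\right) + 708 \left(\left(-65\right) 13\right)} = \frac{1}{\left(16 + \frac{2}{93}\right) + 708 \left(-845\right)} = \frac{1}{\frac{1490}{93} - 598260} = \frac{1}{- \frac{55636690}{93}} = - \frac{93}{55636690}$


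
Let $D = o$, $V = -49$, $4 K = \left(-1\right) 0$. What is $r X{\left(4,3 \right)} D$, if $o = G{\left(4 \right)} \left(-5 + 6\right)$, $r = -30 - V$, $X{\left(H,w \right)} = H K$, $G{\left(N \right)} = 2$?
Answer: $0$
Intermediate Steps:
$K = 0$ ($K = \frac{\left(-1\right) 0}{4} = \frac{1}{4} \cdot 0 = 0$)
$X{\left(H,w \right)} = 0$ ($X{\left(H,w \right)} = H 0 = 0$)
$r = 19$ ($r = -30 - -49 = -30 + 49 = 19$)
$o = 2$ ($o = 2 \left(-5 + 6\right) = 2 \cdot 1 = 2$)
$D = 2$
$r X{\left(4,3 \right)} D = 19 \cdot 0 \cdot 2 = 0 \cdot 2 = 0$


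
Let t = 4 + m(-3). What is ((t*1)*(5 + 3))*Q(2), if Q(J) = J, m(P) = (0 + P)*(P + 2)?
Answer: 112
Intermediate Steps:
m(P) = P*(2 + P)
t = 7 (t = 4 - 3*(2 - 3) = 4 - 3*(-1) = 4 + 3 = 7)
((t*1)*(5 + 3))*Q(2) = ((7*1)*(5 + 3))*2 = (7*8)*2 = 56*2 = 112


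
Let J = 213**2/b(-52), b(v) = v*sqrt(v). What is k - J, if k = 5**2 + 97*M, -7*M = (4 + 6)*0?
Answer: 25 - 45369*I*sqrt(13)/1352 ≈ 25.0 - 120.99*I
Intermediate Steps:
M = 0 (M = -(4 + 6)*0/7 = -10*0/7 = -1/7*0 = 0)
b(v) = v**(3/2)
k = 25 (k = 5**2 + 97*0 = 25 + 0 = 25)
J = 45369*I*sqrt(13)/1352 (J = 213**2/((-52)**(3/2)) = 45369/((-104*I*sqrt(13))) = 45369*(I*sqrt(13)/1352) = 45369*I*sqrt(13)/1352 ≈ 120.99*I)
k - J = 25 - 45369*I*sqrt(13)/1352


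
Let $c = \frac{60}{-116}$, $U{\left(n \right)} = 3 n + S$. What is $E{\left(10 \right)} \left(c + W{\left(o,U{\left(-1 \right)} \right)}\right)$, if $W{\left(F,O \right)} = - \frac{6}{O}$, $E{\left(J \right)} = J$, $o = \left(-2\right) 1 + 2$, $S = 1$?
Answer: $\frac{720}{29} \approx 24.828$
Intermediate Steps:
$o = 0$ ($o = -2 + 2 = 0$)
$U{\left(n \right)} = 1 + 3 n$ ($U{\left(n \right)} = 3 n + 1 = 1 + 3 n$)
$c = - \frac{15}{29}$ ($c = 60 \left(- \frac{1}{116}\right) = - \frac{15}{29} \approx -0.51724$)
$E{\left(10 \right)} \left(c + W{\left(o,U{\left(-1 \right)} \right)}\right) = 10 \left(- \frac{15}{29} - \frac{6}{1 + 3 \left(-1\right)}\right) = 10 \left(- \frac{15}{29} - \frac{6}{1 - 3}\right) = 10 \left(- \frac{15}{29} - \frac{6}{-2}\right) = 10 \left(- \frac{15}{29} - -3\right) = 10 \left(- \frac{15}{29} + 3\right) = 10 \cdot \frac{72}{29} = \frac{720}{29}$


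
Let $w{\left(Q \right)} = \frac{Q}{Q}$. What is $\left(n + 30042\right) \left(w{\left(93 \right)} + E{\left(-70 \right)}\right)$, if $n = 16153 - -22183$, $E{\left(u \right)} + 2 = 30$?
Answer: $1982962$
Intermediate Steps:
$E{\left(u \right)} = 28$ ($E{\left(u \right)} = -2 + 30 = 28$)
$w{\left(Q \right)} = 1$
$n = 38336$ ($n = 16153 + 22183 = 38336$)
$\left(n + 30042\right) \left(w{\left(93 \right)} + E{\left(-70 \right)}\right) = \left(38336 + 30042\right) \left(1 + 28\right) = 68378 \cdot 29 = 1982962$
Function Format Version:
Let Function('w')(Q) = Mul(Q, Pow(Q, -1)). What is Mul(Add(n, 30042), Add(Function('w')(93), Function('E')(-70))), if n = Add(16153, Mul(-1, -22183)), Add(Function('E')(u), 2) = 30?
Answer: 1982962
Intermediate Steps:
Function('E')(u) = 28 (Function('E')(u) = Add(-2, 30) = 28)
Function('w')(Q) = 1
n = 38336 (n = Add(16153, 22183) = 38336)
Mul(Add(n, 30042), Add(Function('w')(93), Function('E')(-70))) = Mul(Add(38336, 30042), Add(1, 28)) = Mul(68378, 29) = 1982962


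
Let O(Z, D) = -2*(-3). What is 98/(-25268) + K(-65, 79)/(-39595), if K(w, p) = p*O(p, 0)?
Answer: -7928671/500243230 ≈ -0.015850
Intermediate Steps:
O(Z, D) = 6
K(w, p) = 6*p (K(w, p) = p*6 = 6*p)
98/(-25268) + K(-65, 79)/(-39595) = 98/(-25268) + (6*79)/(-39595) = 98*(-1/25268) + 474*(-1/39595) = -49/12634 - 474/39595 = -7928671/500243230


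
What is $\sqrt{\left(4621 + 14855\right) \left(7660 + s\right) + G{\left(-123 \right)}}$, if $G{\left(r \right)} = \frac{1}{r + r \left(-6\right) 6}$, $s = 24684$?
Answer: $\frac{\sqrt{11674540759849905}}{4305} \approx 25098.0$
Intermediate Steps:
$G{\left(r \right)} = - \frac{1}{35 r}$ ($G{\left(r \right)} = \frac{1}{r + - 6 r 6} = \frac{1}{r - 36 r} = \frac{1}{\left(-35\right) r} = - \frac{1}{35 r}$)
$\sqrt{\left(4621 + 14855\right) \left(7660 + s\right) + G{\left(-123 \right)}} = \sqrt{\left(4621 + 14855\right) \left(7660 + 24684\right) - \frac{1}{35 \left(-123\right)}} = \sqrt{19476 \cdot 32344 - - \frac{1}{4305}} = \sqrt{629931744 + \frac{1}{4305}} = \sqrt{\frac{2711856157921}{4305}} = \frac{\sqrt{11674540759849905}}{4305}$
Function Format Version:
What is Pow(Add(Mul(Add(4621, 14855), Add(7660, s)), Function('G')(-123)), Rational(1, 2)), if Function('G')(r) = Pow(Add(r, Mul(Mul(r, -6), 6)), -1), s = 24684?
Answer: Mul(Rational(1, 4305), Pow(11674540759849905, Rational(1, 2))) ≈ 25098.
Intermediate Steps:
Function('G')(r) = Mul(Rational(-1, 35), Pow(r, -1)) (Function('G')(r) = Pow(Add(r, Mul(Mul(-6, r), 6)), -1) = Pow(Add(r, Mul(-36, r)), -1) = Pow(Mul(-35, r), -1) = Mul(Rational(-1, 35), Pow(r, -1)))
Pow(Add(Mul(Add(4621, 14855), Add(7660, s)), Function('G')(-123)), Rational(1, 2)) = Pow(Add(Mul(Add(4621, 14855), Add(7660, 24684)), Mul(Rational(-1, 35), Pow(-123, -1))), Rational(1, 2)) = Pow(Add(Mul(19476, 32344), Mul(Rational(-1, 35), Rational(-1, 123))), Rational(1, 2)) = Pow(Add(629931744, Rational(1, 4305)), Rational(1, 2)) = Pow(Rational(2711856157921, 4305), Rational(1, 2)) = Mul(Rational(1, 4305), Pow(11674540759849905, Rational(1, 2)))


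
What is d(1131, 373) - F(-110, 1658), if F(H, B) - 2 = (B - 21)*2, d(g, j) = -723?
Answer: -3999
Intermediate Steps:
F(H, B) = -40 + 2*B (F(H, B) = 2 + (B - 21)*2 = 2 + (-21 + B)*2 = 2 + (-42 + 2*B) = -40 + 2*B)
d(1131, 373) - F(-110, 1658) = -723 - (-40 + 2*1658) = -723 - (-40 + 3316) = -723 - 1*3276 = -723 - 3276 = -3999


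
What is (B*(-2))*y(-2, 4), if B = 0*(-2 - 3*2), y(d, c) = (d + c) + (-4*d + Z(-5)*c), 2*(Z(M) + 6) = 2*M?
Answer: 0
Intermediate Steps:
Z(M) = -6 + M (Z(M) = -6 + (2*M)/2 = -6 + M)
y(d, c) = -10*c - 3*d (y(d, c) = (d + c) + (-4*d + (-6 - 5)*c) = (c + d) + (-4*d - 11*c) = (c + d) + (-11*c - 4*d) = -10*c - 3*d)
B = 0 (B = 0*(-2 - 6) = 0*(-8) = 0)
(B*(-2))*y(-2, 4) = (0*(-2))*(-10*4 - 3*(-2)) = 0*(-40 + 6) = 0*(-34) = 0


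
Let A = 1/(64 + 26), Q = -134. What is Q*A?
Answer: -67/45 ≈ -1.4889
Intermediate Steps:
A = 1/90 ≈ 0.011111
Q*A = -134*1/90 = -67/45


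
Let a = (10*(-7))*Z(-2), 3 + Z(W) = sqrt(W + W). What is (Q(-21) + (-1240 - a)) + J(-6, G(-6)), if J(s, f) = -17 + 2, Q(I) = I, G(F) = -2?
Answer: -1486 + 140*I ≈ -1486.0 + 140.0*I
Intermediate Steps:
Z(W) = -3 + sqrt(2)*sqrt(W) (Z(W) = -3 + sqrt(W + W) = -3 + sqrt(2*W) = -3 + sqrt(2)*sqrt(W))
J(s, f) = -15
a = 210 - 140*I (a = (10*(-7))*(-3 + sqrt(2)*sqrt(-2)) = -70*(-3 + sqrt(2)*(I*sqrt(2))) = -70*(-3 + 2*I) = 210 - 140*I ≈ 210.0 - 140.0*I)
(Q(-21) + (-1240 - a)) + J(-6, G(-6)) = (-21 + (-1240 - (210 - 140*I))) - 15 = (-21 + (-1240 + (-210 + 140*I))) - 15 = (-21 + (-1450 + 140*I)) - 15 = (-1471 + 140*I) - 15 = -1486 + 140*I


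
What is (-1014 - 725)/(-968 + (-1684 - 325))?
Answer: 1739/2977 ≈ 0.58414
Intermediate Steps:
(-1014 - 725)/(-968 + (-1684 - 325)) = -1739/(-968 - 2009) = -1739/(-2977) = -1739*(-1/2977) = 1739/2977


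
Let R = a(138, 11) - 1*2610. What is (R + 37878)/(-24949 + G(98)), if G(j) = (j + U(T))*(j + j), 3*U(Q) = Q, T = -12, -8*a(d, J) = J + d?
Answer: -56399/10440 ≈ -5.4022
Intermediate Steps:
a(d, J) = -J/8 - d/8 (a(d, J) = -(J + d)/8 = -J/8 - d/8)
U(Q) = Q/3
R = -21029/8 (R = (-1/8*11 - 1/8*138) - 1*2610 = (-11/8 - 69/4) - 2610 = -149/8 - 2610 = -21029/8 ≈ -2628.6)
G(j) = 2*j*(-4 + j) (G(j) = (j + (1/3)*(-12))*(j + j) = (j - 4)*(2*j) = (-4 + j)*(2*j) = 2*j*(-4 + j))
(R + 37878)/(-24949 + G(98)) = (-21029/8 + 37878)/(-24949 + 2*98*(-4 + 98)) = 281995/(8*(-24949 + 2*98*94)) = 281995/(8*(-24949 + 18424)) = (281995/8)/(-6525) = (281995/8)*(-1/6525) = -56399/10440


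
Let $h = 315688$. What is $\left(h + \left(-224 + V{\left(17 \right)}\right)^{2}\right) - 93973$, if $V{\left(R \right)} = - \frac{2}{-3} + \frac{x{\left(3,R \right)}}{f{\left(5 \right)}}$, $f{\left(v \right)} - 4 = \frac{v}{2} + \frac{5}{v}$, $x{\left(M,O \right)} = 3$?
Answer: $\frac{61068211}{225} \approx 2.7141 \cdot 10^{5}$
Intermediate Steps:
$f{\left(v \right)} = 4 + \frac{v}{2} + \frac{5}{v}$ ($f{\left(v \right)} = 4 + \left(\frac{v}{2} + \frac{5}{v}\right) = 4 + \frac{v}{2} + \frac{5}{v}$)
$V{\left(R \right)} = \frac{16}{15}$ ($V{\left(R \right)} = - \frac{2}{-3} + \frac{3}{4 + \frac{1}{2} \cdot 5 + \frac{5}{5}} = \left(-2\right) \left(- \frac{1}{3}\right) + \frac{3}{4 + \frac{5}{2} + 5 \cdot \frac{1}{5}} = \frac{2}{3} + \frac{3}{4 + \frac{5}{2} + 1} = \frac{2}{3} + \frac{3}{\frac{15}{2}} = \frac{2}{3} + 3 \cdot \frac{2}{15} = \frac{2}{3} + \frac{2}{5} = \frac{16}{15}$)
$\left(h + \left(-224 + V{\left(17 \right)}\right)^{2}\right) - 93973 = \left(315688 + \left(-224 + \frac{16}{15}\right)^{2}\right) - 93973 = \left(315688 + \left(- \frac{3344}{15}\right)^{2}\right) - 93973 = \left(315688 + \frac{11182336}{225}\right) - 93973 = \frac{82212136}{225} - 93973 = \frac{61068211}{225}$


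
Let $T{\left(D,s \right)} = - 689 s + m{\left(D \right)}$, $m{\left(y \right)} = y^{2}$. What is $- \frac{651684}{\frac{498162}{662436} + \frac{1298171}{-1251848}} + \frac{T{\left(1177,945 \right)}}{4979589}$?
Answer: $\frac{224256409856612004019504}{98069727615234585} \approx 2.2867 \cdot 10^{6}$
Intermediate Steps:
$T{\left(D,s \right)} = D^{2} - 689 s$ ($T{\left(D,s \right)} = - 689 s + D^{2} = D^{2} - 689 s$)
$- \frac{651684}{\frac{498162}{662436} + \frac{1298171}{-1251848}} + \frac{T{\left(1177,945 \right)}}{4979589} = - \frac{651684}{\frac{498162}{662436} + \frac{1298171}{-1251848}} + \frac{1177^{2} - 651105}{4979589} = - \frac{651684}{498162 \cdot \frac{1}{662436} + 1298171 \left(- \frac{1}{1251848}\right)} + \left(1385329 - 651105\right) \frac{1}{4979589} = - \frac{651684}{\frac{83027}{110406} - \frac{1298171}{1251848}} + 734224 \cdot \frac{1}{4979589} = - \frac{651684}{- \frac{19694341765}{69105765144}} + \frac{734224}{4979589} = \left(-651684\right) \left(- \frac{69105765144}{19694341765}\right) + \frac{734224}{4979589} = \frac{45035121452102496}{19694341765} + \frac{734224}{4979589} = \frac{224256409856612004019504}{98069727615234585}$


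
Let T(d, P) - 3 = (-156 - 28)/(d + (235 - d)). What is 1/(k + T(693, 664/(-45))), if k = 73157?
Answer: 235/17192416 ≈ 1.3669e-5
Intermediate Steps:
T(d, P) = 521/235 (T(d, P) = 3 + (-156 - 28)/(d + (235 - d)) = 3 - 184/235 = 521/235)
1/(k + T(693, 664/(-45))) = 1/(73157 + 521/235) = 1/(17192416/235) = 235/17192416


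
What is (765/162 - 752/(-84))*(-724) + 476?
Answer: -593738/63 ≈ -9424.4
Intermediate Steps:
(765/162 - 752/(-84))*(-724) + 476 = (765*(1/162) - 752*(-1/84))*(-724) + 476 = (85/18 + 188/21)*(-724) + 476 = (1723/126)*(-724) + 476 = -623726/63 + 476 = -593738/63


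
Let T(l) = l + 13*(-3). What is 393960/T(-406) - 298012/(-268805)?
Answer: -21153160492/23923645 ≈ -884.19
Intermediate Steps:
T(l) = -39 + l (T(l) = l - 39 = -39 + l)
393960/T(-406) - 298012/(-268805) = 393960/(-39 - 406) - 298012/(-268805) = 393960/(-445) - 298012*(-1/268805) = 393960*(-1/445) + 298012/268805 = -78792/89 + 298012/268805 = -21153160492/23923645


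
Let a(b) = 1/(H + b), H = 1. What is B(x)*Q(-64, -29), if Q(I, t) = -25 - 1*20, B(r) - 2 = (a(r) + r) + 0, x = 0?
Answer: -135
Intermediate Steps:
a(b) = 1/(1 + b)
B(r) = 2 + r + 1/(1 + r) (B(r) = 2 + ((1/(1 + r) + r) + 0) = 2 + ((r + 1/(1 + r)) + 0) = 2 + (r + 1/(1 + r)) = 2 + r + 1/(1 + r))
Q(I, t) = -45 (Q(I, t) = -25 - 20 = -45)
B(x)*Q(-64, -29) = ((1 + (1 + 0)*(2 + 0))/(1 + 0))*(-45) = ((1 + 1*2)/1)*(-45) = (1*(1 + 2))*(-45) = (1*3)*(-45) = 3*(-45) = -135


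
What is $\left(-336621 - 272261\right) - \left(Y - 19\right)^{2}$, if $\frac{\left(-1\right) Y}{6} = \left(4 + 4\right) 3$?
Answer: $-635451$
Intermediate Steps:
$Y = -144$ ($Y = - 6 \left(4 + 4\right) 3 = - 6 \cdot 8 \cdot 3 = \left(-6\right) 24 = -144$)
$\left(-336621 - 272261\right) - \left(Y - 19\right)^{2} = \left(-336621 - 272261\right) - \left(-144 - 19\right)^{2} = -608882 - \left(-163\right)^{2} = -608882 - 26569 = -635451$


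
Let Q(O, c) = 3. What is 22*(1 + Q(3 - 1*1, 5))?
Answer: 88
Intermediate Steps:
22*(1 + Q(3 - 1*1, 5)) = 22*(1 + 3) = 22*4 = 88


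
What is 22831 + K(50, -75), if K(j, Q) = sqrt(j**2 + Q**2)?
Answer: 22831 + 25*sqrt(13) ≈ 22921.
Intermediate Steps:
K(j, Q) = sqrt(Q**2 + j**2)
22831 + K(50, -75) = 22831 + sqrt((-75)**2 + 50**2) = 22831 + sqrt(5625 + 2500) = 22831 + sqrt(8125) = 22831 + 25*sqrt(13)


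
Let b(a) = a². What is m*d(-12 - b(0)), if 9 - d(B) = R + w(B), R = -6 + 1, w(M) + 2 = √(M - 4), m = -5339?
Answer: -85424 + 21356*I ≈ -85424.0 + 21356.0*I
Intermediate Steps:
w(M) = -2 + √(-4 + M) (w(M) = -2 + √(M - 4) = -2 + √(-4 + M))
R = -5
d(B) = 16 - √(-4 + B) (d(B) = 9 - (-5 + (-2 + √(-4 + B))) = 9 - (-7 + √(-4 + B)) = 9 + (7 - √(-4 + B)) = 16 - √(-4 + B))
m*d(-12 - b(0)) = -5339*(16 - √(-4 + (-12 - 1*0²))) = -5339*(16 - √(-4 + (-12 - 1*0))) = -5339*(16 - √(-4 + (-12 + 0))) = -5339*(16 - √(-4 - 12)) = -5339*(16 - √(-16)) = -5339*(16 - 4*I) = -85424 + 21356*I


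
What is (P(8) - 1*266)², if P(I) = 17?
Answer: 62001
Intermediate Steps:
(P(8) - 1*266)² = (17 - 1*266)² = (17 - 266)² = (-249)² = 62001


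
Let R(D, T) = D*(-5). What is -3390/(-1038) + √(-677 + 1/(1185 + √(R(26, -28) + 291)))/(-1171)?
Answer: 565/173 - √(-802244 - 677*√161)/(1171*√(1185 + √161)) ≈ 3.2659 - 0.02222*I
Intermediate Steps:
R(D, T) = -5*D
-3390/(-1038) + √(-677 + 1/(1185 + √(R(26, -28) + 291)))/(-1171) = -3390/(-1038) + √(-677 + 1/(1185 + √(-5*26 + 291)))/(-1171) = -3390*(-1/1038) + √(-677 + 1/(1185 + √(-130 + 291)))*(-1/1171) = 565/173 + √(-677 + 1/(1185 + √161))*(-1/1171) = 565/173 - √(-677 + 1/(1185 + √161))/1171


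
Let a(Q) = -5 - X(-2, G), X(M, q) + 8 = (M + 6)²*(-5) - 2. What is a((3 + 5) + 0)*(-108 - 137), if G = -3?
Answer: -20825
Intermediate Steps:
X(M, q) = -10 - 5*(6 + M)² (X(M, q) = -8 + ((M + 6)²*(-5) - 2) = -8 + ((6 + M)²*(-5) - 2) = -8 + (-5*(6 + M)² - 2) = -8 + (-2 - 5*(6 + M)²) = -10 - 5*(6 + M)²)
a(Q) = 85 (a(Q) = -5 - (-10 - 5*(6 - 2)²) = -5 - (-10 - 5*4²) = -5 - (-10 - 5*16) = -5 - (-10 - 80) = -5 - 1*(-90) = -5 + 90 = 85)
a((3 + 5) + 0)*(-108 - 137) = 85*(-108 - 137) = 85*(-245) = -20825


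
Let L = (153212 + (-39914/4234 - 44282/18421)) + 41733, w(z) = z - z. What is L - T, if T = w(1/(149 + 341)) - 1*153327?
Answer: 13581191317013/38997257 ≈ 3.4826e+5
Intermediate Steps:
w(z) = 0
L = 7601858892974/38997257 (L = (153212 + (-39914*1/4234 - 44282*1/18421)) + 41733 = (153212 + (-19957/2117 - 44282/18421)) + 41733 = (153212 - 461372891/38997257) + 41733 = 5974386366593/38997257 + 41733 = 7601858892974/38997257 ≈ 1.9493e+5)
T = -153327 (T = 0 - 1*153327 = 0 - 153327 = -153327)
L - T = 7601858892974/38997257 - 1*(-153327) = 7601858892974/38997257 + 153327 = 13581191317013/38997257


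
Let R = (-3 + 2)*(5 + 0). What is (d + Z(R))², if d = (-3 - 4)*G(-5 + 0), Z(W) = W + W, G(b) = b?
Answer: 625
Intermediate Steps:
R = -5 (R = -1*5 = -5)
Z(W) = 2*W
d = 35 (d = (-3 - 4)*(-5 + 0) = -7*(-5) = 35)
(d + Z(R))² = (35 + 2*(-5))² = (35 - 10)² = 25² = 625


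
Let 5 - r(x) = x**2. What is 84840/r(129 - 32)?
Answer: -21210/2351 ≈ -9.0217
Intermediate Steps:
r(x) = 5 - x**2
84840/r(129 - 32) = 84840/(5 - (129 - 32)**2) = 84840/(5 - 1*97**2) = 84840/(5 - 1*9409) = 84840/(5 - 9409) = 84840/(-9404) = 84840*(-1/9404) = -21210/2351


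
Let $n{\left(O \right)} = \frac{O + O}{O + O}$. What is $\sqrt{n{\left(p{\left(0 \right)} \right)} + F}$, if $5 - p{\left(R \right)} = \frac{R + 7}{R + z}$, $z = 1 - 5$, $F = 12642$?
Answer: $\sqrt{12643} \approx 112.44$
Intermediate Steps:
$z = -4$ ($z = 1 - 5 = -4$)
$p{\left(R \right)} = 5 - \frac{7 + R}{-4 + R}$ ($p{\left(R \right)} = 5 - \frac{R + 7}{R - 4} = 5 - \frac{7 + R}{-4 + R}$)
$n{\left(O \right)} = 1$ ($n{\left(O \right)} = \frac{2 O}{2 O} = 2 O \frac{1}{2 O} = 1$)
$\sqrt{n{\left(p{\left(0 \right)} \right)} + F} = \sqrt{1 + 12642} = \sqrt{12643}$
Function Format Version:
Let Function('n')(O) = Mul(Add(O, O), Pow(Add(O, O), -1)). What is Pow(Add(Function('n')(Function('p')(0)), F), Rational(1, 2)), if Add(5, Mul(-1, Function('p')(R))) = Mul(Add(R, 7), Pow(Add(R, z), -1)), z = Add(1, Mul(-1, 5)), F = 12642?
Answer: Pow(12643, Rational(1, 2)) ≈ 112.44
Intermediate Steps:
z = -4 (z = Add(1, -5) = -4)
Function('p')(R) = Add(5, Mul(-1, Pow(Add(-4, R), -1), Add(7, R))) (Function('p')(R) = Add(5, Mul(-1, Mul(Add(R, 7), Pow(Add(R, -4), -1)))) = Add(5, Mul(-1, Mul(Add(7, R), Pow(Add(-4, R), -1)))) = Add(5, Mul(-1, Mul(Pow(Add(-4, R), -1), Add(7, R)))) = Add(5, Mul(-1, Pow(Add(-4, R), -1), Add(7, R))))
Function('n')(O) = 1 (Function('n')(O) = Mul(Mul(2, O), Pow(Mul(2, O), -1)) = Mul(Mul(2, O), Mul(Rational(1, 2), Pow(O, -1))) = 1)
Pow(Add(Function('n')(Function('p')(0)), F), Rational(1, 2)) = Pow(Add(1, 12642), Rational(1, 2)) = Pow(12643, Rational(1, 2))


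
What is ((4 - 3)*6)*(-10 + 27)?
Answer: 102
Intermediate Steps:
((4 - 3)*6)*(-10 + 27) = (1*6)*17 = 6*17 = 102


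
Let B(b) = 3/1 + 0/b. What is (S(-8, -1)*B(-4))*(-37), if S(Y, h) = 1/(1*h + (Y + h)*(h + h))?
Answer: -111/17 ≈ -6.5294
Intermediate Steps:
B(b) = 3 (B(b) = 3*1 + 0 = 3 + 0 = 3)
S(Y, h) = 1/(h + 2*h*(Y + h)) (S(Y, h) = 1/(h + (Y + h)*(2*h)) = 1/(h + 2*h*(Y + h)))
(S(-8, -1)*B(-4))*(-37) = ((1/((-1)*(1 + 2*(-8) + 2*(-1))))*3)*(-37) = (-1/(1 - 16 - 2)*3)*(-37) = (-1/(-17)*3)*(-37) = (-1*(-1/17)*3)*(-37) = ((1/17)*3)*(-37) = (3/17)*(-37) = -111/17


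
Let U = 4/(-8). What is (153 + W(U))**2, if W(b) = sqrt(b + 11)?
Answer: (306 + sqrt(42))**2/4 ≈ 24411.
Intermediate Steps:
U = -1/2 (U = 4*(-1/8) = -1/2 ≈ -0.50000)
W(b) = sqrt(11 + b)
(153 + W(U))**2 = (153 + sqrt(11 - 1/2))**2 = (153 + sqrt(21/2))**2 = (153 + sqrt(42)/2)**2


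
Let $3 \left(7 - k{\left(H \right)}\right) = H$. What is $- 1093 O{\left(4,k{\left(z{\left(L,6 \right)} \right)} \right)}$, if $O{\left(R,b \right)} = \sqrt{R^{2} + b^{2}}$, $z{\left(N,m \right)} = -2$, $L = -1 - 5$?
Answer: $- \frac{1093 \sqrt{673}}{3} \approx -9451.6$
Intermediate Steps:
$L = -6$ ($L = -1 - 5 = -6$)
$k{\left(H \right)} = 7 - \frac{H}{3}$
$- 1093 O{\left(4,k{\left(z{\left(L,6 \right)} \right)} \right)} = - 1093 \sqrt{4^{2} + \left(7 - - \frac{2}{3}\right)^{2}} = - 1093 \sqrt{16 + \left(7 + \frac{2}{3}\right)^{2}} = - 1093 \sqrt{16 + \left(\frac{23}{3}\right)^{2}} = - 1093 \sqrt{16 + \frac{529}{9}} = - 1093 \sqrt{\frac{673}{9}} = - 1093 \frac{\sqrt{673}}{3} = - \frac{1093 \sqrt{673}}{3}$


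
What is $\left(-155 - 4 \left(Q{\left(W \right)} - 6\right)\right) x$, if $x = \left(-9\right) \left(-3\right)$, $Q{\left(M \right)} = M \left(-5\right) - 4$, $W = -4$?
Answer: $-5265$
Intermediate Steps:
$Q{\left(M \right)} = -4 - 5 M$ ($Q{\left(M \right)} = - 5 M - 4 = -4 - 5 M$)
$x = 27$
$\left(-155 - 4 \left(Q{\left(W \right)} - 6\right)\right) x = \left(-155 - 4 \left(\left(-4 - -20\right) - 6\right)\right) 27 = \left(-155 - 4 \left(\left(-4 + 20\right) - 6\right)\right) 27 = \left(-155 - 4 \left(16 - 6\right)\right) 27 = \left(-155 - 40\right) 27 = \left(-195\right) 27 = -5265$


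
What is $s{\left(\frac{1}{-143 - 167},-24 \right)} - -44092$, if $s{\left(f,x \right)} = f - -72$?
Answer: $\frac{13690839}{310} \approx 44164.0$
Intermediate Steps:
$s{\left(f,x \right)} = 72 + f$ ($s{\left(f,x \right)} = f + 72 = 72 + f$)
$s{\left(\frac{1}{-143 - 167},-24 \right)} - -44092 = \left(72 + \frac{1}{-143 - 167}\right) - -44092 = \left(72 + \frac{1}{-310}\right) + 44092 = \left(72 - \frac{1}{310}\right) + 44092 = \frac{22319}{310} + 44092 = \frac{13690839}{310}$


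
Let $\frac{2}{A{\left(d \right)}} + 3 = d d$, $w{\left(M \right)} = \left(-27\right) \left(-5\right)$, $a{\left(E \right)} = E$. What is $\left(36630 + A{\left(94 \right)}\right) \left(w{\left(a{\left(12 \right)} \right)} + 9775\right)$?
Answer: $\frac{3206408168720}{8833} \approx 3.63 \cdot 10^{8}$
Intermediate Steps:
$w{\left(M \right)} = 135$
$A{\left(d \right)} = \frac{2}{-3 + d^{2}}$ ($A{\left(d \right)} = \frac{2}{-3 + d d} = \frac{2}{-3 + d^{2}}$)
$\left(36630 + A{\left(94 \right)}\right) \left(w{\left(a{\left(12 \right)} \right)} + 9775\right) = \left(36630 + \frac{2}{-3 + 94^{2}}\right) \left(135 + 9775\right) = \left(36630 + \frac{2}{-3 + 8836}\right) 9910 = \left(36630 + \frac{2}{8833}\right) 9910 = \frac{323552792}{8833} \cdot 9910 = \frac{3206408168720}{8833}$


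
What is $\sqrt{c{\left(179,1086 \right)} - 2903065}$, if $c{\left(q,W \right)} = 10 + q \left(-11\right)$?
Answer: $8 i \sqrt{45391} \approx 1704.4 i$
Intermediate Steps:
$c{\left(q,W \right)} = 10 - 11 q$
$\sqrt{c{\left(179,1086 \right)} - 2903065} = \sqrt{\left(10 - 1969\right) - 2903065} = \sqrt{-1959 - 2903065} = \sqrt{-2905024} = 8 i \sqrt{45391}$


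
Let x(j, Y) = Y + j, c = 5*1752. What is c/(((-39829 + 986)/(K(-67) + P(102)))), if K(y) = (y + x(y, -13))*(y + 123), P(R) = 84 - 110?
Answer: 72340080/38843 ≈ 1862.4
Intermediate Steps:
c = 8760
P(R) = -26
K(y) = (-13 + 2*y)*(123 + y) (K(y) = (y + (-13 + y))*(y + 123) = (-13 + 2*y)*(123 + y))
c/(((-39829 + 986)/(K(-67) + P(102)))) = 8760/(((-39829 + 986)/((-1599 + 2*(-67)**2 + 233*(-67)) - 26))) = 8760/((-38843/((-1599 + 2*4489 - 15611) - 26))) = 8760/((-38843/((-1599 + 8978 - 15611) - 26))) = 8760/((-38843/(-8232 - 26))) = 8760/((-38843/(-8258))) = 8760/((-38843*(-1/8258))) = 8760/(38843/8258) = 8760*(8258/38843) = 72340080/38843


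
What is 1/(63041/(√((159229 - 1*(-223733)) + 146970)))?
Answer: 2*√132483/63041 ≈ 0.011547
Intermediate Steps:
1/(63041/(√((159229 - 1*(-223733)) + 146970))) = 1/(63041/(√((159229 + 223733) + 146970))) = 1/(63041/(√(382962 + 146970))) = 1/(63041/(√529932)) = 1/(63041/((2*√132483))) = 1/(63041*(√132483/264966)) = 1/(63041*√132483/264966) = 2*√132483/63041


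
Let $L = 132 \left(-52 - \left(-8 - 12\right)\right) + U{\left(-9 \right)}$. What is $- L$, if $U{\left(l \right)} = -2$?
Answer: $4226$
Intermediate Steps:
$L = -4226$ ($L = 132 \left(-52 - \left(-8 - 12\right)\right) - 2 = 132 \left(-52 - -20\right) - 2 = 132 \left(-52 + 20\right) - 2 = 132 \left(-32\right) - 2 = -4224 - 2 = -4226$)
$- L = \left(-1\right) \left(-4226\right) = 4226$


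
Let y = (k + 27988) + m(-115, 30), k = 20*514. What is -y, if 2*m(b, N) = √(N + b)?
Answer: -38268 - I*√85/2 ≈ -38268.0 - 4.6098*I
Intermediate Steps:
m(b, N) = √(N + b)/2
k = 10280
y = 38268 + I*√85/2 (y = (10280 + 27988) + √(30 - 115)/2 = 38268 + √(-85)/2 = 38268 + (I*√85)/2 = 38268 + I*√85/2 ≈ 38268.0 + 4.6098*I)
-y = -(38268 + I*√85/2) = -38268 - I*√85/2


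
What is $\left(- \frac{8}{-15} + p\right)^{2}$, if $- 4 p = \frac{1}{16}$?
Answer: $\frac{247009}{921600} \approx 0.26802$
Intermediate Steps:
$p = - \frac{1}{64}$ ($p = - \frac{1}{4 \cdot 16} = \left(- \frac{1}{4}\right) \frac{1}{16} = - \frac{1}{64} \approx -0.015625$)
$\left(- \frac{8}{-15} + p\right)^{2} = \left(- \frac{8}{-15} - \frac{1}{64}\right)^{2} = \left(\left(-8\right) \left(- \frac{1}{15}\right) - \frac{1}{64}\right)^{2} = \left(\frac{8}{15} - \frac{1}{64}\right)^{2} = \left(\frac{497}{960}\right)^{2} = \frac{247009}{921600}$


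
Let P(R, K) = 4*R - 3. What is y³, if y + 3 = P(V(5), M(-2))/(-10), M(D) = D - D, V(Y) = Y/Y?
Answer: -29791/1000 ≈ -29.791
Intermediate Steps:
V(Y) = 1
M(D) = 0
P(R, K) = -3 + 4*R
y = -31/10 (y = -3 + (-3 + 4*1)/(-10) = -3 + (-3 + 4)*(-⅒) = -3 + 1*(-⅒) = -3 - ⅒ = -31/10 ≈ -3.1000)
y³ = (-31/10)³ = -29791/1000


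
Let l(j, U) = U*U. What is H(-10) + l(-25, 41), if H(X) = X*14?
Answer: 1541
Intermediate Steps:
l(j, U) = U**2
H(X) = 14*X
H(-10) + l(-25, 41) = 14*(-10) + 41**2 = -140 + 1681 = 1541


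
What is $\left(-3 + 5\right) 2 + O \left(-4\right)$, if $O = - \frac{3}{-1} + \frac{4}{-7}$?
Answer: $- \frac{40}{7} \approx -5.7143$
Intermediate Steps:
$O = \frac{17}{7}$ ($O = \left(-3\right) \left(-1\right) + 4 \left(- \frac{1}{7}\right) = 3 - \frac{4}{7} = \frac{17}{7} \approx 2.4286$)
$\left(-3 + 5\right) 2 + O \left(-4\right) = \left(-3 + 5\right) 2 + \frac{17}{7} \left(-4\right) = 2 \cdot 2 - \frac{68}{7} = 4 - \frac{68}{7} = - \frac{40}{7}$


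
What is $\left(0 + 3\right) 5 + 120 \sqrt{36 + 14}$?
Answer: $15 + 600 \sqrt{2} \approx 863.53$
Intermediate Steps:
$\left(0 + 3\right) 5 + 120 \sqrt{36 + 14} = 3 \cdot 5 + 120 \sqrt{50} = 15 + 120 \cdot 5 \sqrt{2} = 15 + 600 \sqrt{2}$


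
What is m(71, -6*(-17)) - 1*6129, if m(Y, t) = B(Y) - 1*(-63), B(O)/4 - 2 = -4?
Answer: -6074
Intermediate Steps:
B(O) = -8 (B(O) = 8 + 4*(-4) = 8 - 16 = -8)
m(Y, t) = 55 (m(Y, t) = -8 - 1*(-63) = -8 + 63 = 55)
m(71, -6*(-17)) - 1*6129 = 55 - 1*6129 = 55 - 6129 = -6074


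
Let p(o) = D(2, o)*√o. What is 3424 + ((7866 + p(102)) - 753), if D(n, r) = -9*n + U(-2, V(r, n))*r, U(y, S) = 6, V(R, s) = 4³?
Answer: 10537 + 594*√102 ≈ 16536.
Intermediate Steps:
V(R, s) = 64
D(n, r) = -9*n + 6*r
p(o) = √o*(-18 + 6*o) (p(o) = (-9*2 + 6*o)*√o = (-18 + 6*o)*√o = √o*(-18 + 6*o))
3424 + ((7866 + p(102)) - 753) = 3424 + ((7866 + 6*√102*(-3 + 102)) - 753) = 3424 + ((7866 + 6*√102*99) - 753) = 3424 + ((7866 + 594*√102) - 753) = 3424 + (7113 + 594*√102) = 10537 + 594*√102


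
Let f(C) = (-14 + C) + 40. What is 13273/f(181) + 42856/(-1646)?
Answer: 6488083/170361 ≈ 38.084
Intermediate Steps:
f(C) = 26 + C
13273/f(181) + 42856/(-1646) = 13273/(26 + 181) + 42856/(-1646) = 13273/207 + 42856*(-1/1646) = 13273*(1/207) - 21428/823 = 13273/207 - 21428/823 = 6488083/170361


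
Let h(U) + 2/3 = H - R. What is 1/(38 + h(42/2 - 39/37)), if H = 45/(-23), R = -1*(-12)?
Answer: 69/1613 ≈ 0.042777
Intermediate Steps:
R = 12
H = -45/23 (H = 45*(-1/23) = -45/23 ≈ -1.9565)
h(U) = -1009/69 (h(U) = -⅔ + (-45/23 - 1*12) = -⅔ + (-45/23 - 12) = -⅔ - 321/23 = -1009/69)
1/(38 + h(42/2 - 39/37)) = 1/(38 - 1009/69) = 1/(1613/69) = 69/1613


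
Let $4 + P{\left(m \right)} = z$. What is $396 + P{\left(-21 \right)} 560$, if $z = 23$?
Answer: $11036$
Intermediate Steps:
$P{\left(m \right)} = 19$ ($P{\left(m \right)} = -4 + 23 = 19$)
$396 + P{\left(-21 \right)} 560 = 396 + 19 \cdot 560 = 396 + 10640 = 11036$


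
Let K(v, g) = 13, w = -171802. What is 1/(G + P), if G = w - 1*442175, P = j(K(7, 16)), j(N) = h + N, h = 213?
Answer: -1/613751 ≈ -1.6293e-6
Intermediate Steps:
j(N) = 213 + N
P = 226 (P = 213 + 13 = 226)
G = -613977 (G = -171802 - 1*442175 = -171802 - 442175 = -613977)
1/(G + P) = 1/(-613977 + 226) = 1/(-613751) = -1/613751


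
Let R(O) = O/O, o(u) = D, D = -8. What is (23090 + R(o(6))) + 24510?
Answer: 47601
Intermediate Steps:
o(u) = -8
R(O) = 1
(23090 + R(o(6))) + 24510 = (23090 + 1) + 24510 = 23091 + 24510 = 47601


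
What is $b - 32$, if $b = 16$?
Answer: $-16$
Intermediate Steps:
$b - 32 = 16 - 32 = -16$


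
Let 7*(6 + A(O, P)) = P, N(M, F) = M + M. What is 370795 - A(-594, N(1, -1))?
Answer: 2595605/7 ≈ 3.7080e+5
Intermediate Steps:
N(M, F) = 2*M
A(O, P) = -6 + P/7
370795 - A(-594, N(1, -1)) = 370795 - (-6 + (2*1)/7) = 370795 - (-6 + (1/7)*2) = 370795 - (-6 + 2/7) = 370795 - 1*(-40/7) = 370795 + 40/7 = 2595605/7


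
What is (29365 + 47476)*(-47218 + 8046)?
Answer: -3010015652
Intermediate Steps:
(29365 + 47476)*(-47218 + 8046) = 76841*(-39172) = -3010015652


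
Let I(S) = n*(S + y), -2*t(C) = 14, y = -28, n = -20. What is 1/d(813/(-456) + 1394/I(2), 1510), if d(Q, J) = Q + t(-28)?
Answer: -9880/60289 ≈ -0.16388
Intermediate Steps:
t(C) = -7 (t(C) = -½*14 = -7)
I(S) = 560 - 20*S (I(S) = -20*(S - 28) = -20*(-28 + S) = 560 - 20*S)
d(Q, J) = -7 + Q (d(Q, J) = Q - 7 = -7 + Q)
1/d(813/(-456) + 1394/I(2), 1510) = 1/(-7 + (813/(-456) + 1394/(560 - 20*2))) = 1/(-7 + (813*(-1/456) + 1394/(560 - 40))) = 1/(-7 + (-271/152 + 1394/520)) = 1/(-7 + (-271/152 + 1394*(1/520))) = 1/(-7 + (-271/152 + 697/260)) = 1/(-7 + 8871/9880) = 1/(-60289/9880) = -9880/60289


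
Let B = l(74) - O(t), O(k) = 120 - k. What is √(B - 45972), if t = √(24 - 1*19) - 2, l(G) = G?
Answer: √(-46020 + √5) ≈ 214.52*I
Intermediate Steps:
t = -2 + √5 (t = √(24 - 19) - 2 = √5 - 2 = -2 + √5 ≈ 0.23607)
B = -48 + √5 (B = 74 - (120 - (-2 + √5)) = 74 - (120 + (2 - √5)) = 74 - (122 - √5) = 74 + (-122 + √5) = -48 + √5 ≈ -45.764)
√(B - 45972) = √((-48 + √5) - 45972) = √(-46020 + √5)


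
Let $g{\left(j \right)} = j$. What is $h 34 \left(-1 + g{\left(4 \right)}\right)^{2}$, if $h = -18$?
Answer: $-5508$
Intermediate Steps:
$h 34 \left(-1 + g{\left(4 \right)}\right)^{2} = \left(-18\right) 34 \left(-1 + 4\right)^{2} = - 612 \cdot 3^{2} = \left(-612\right) 9 = -5508$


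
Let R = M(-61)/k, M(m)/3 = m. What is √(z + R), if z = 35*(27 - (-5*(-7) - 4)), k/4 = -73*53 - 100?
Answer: I*√2222457/126 ≈ 11.832*I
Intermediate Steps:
M(m) = 3*m
k = -15876 (k = 4*(-73*53 - 100) = 4*(-3869 - 100) = 4*(-3969) = -15876)
z = -140 (z = 35*(27 - (35 - 4)) = 35*(27 - 1*31) = 35*(27 - 31) = 35*(-4) = -140)
R = 61/5292 (R = (3*(-61))/(-15876) = -183*(-1/15876) = 61/5292 ≈ 0.011527)
√(z + R) = √(-140 + 61/5292) = √(-740819/5292) = I*√2222457/126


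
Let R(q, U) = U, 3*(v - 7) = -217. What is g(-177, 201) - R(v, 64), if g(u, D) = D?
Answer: 137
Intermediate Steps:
v = -196/3 (v = 7 + (⅓)*(-217) = 7 - 217/3 = -196/3 ≈ -65.333)
g(-177, 201) - R(v, 64) = 201 - 1*64 = 201 - 64 = 137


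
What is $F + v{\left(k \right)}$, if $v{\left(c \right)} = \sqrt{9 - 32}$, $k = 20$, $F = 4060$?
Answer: $4060 + i \sqrt{23} \approx 4060.0 + 4.7958 i$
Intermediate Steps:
$v{\left(c \right)} = i \sqrt{23}$ ($v{\left(c \right)} = \sqrt{-23} = i \sqrt{23}$)
$F + v{\left(k \right)} = 4060 + i \sqrt{23}$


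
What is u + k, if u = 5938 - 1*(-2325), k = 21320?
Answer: 29583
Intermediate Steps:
u = 8263 (u = 5938 + 2325 = 8263)
u + k = 8263 + 21320 = 29583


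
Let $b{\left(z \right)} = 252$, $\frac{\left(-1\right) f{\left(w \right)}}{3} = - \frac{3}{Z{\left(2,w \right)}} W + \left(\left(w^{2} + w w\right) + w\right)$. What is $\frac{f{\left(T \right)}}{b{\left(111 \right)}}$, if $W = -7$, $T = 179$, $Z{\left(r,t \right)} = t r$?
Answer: $- \frac{23005459}{30072} \approx -765.01$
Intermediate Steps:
$Z{\left(r,t \right)} = r t$
$f{\left(w \right)} = - 6 w^{2} - 3 w - \frac{63}{2 w}$ ($f{\left(w \right)} = - 3 \left(- \frac{3}{2 w} \left(-7\right) + \left(\left(w^{2} + w w\right) + w\right)\right) = - 3 \left(- 3 \frac{1}{2 w} \left(-7\right) + \left(\left(w^{2} + w^{2}\right) + w\right)\right) = - 3 \left(- \frac{3}{2 w} \left(-7\right) + \left(2 w^{2} + w\right)\right) = - 3 \left(\frac{21}{2 w} + \left(w + 2 w^{2}\right)\right) = - 3 \left(w + 2 w^{2} + \frac{21}{2 w}\right) = - 6 w^{2} - 3 w - \frac{63}{2 w}$)
$\frac{f{\left(T \right)}}{b{\left(111 \right)}} = \frac{- 6 \cdot 179^{2} - 537 - \frac{63}{2 \cdot 179}}{252} = \left(\left(-6\right) 32041 - 537 - \frac{63}{358}\right) \frac{1}{252} = \left(-192246 - 537 - \frac{63}{358}\right) \frac{1}{252} = \left(- \frac{69016377}{358}\right) \frac{1}{252} = - \frac{23005459}{30072}$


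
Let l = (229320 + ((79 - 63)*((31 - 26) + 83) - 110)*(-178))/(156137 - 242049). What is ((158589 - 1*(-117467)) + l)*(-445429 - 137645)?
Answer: -1728561122362863/10739 ≈ -1.6096e+11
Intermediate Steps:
l = 431/21478 (l = (229320 + (16*(5 + 83) - 110)*(-178))/(-85912) = (229320 + (16*88 - 110)*(-178))*(-1/85912) = (229320 + (1408 - 110)*(-178))*(-1/85912) = (229320 + 1298*(-178))*(-1/85912) = (229320 - 231044)*(-1/85912) = -1724*(-1/85912) = 431/21478 ≈ 0.020067)
((158589 - 1*(-117467)) + l)*(-445429 - 137645) = ((158589 - 1*(-117467)) + 431/21478)*(-445429 - 137645) = ((158589 + 117467) + 431/21478)*(-583074) = (276056 + 431/21478)*(-583074) = (5929131199/21478)*(-583074) = -1728561122362863/10739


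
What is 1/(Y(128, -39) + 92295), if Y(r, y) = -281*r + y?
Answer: 1/56288 ≈ 1.7766e-5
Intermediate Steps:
Y(r, y) = y - 281*r
1/(Y(128, -39) + 92295) = 1/((-39 - 281*128) + 92295) = 1/((-39 - 35968) + 92295) = 1/(-36007 + 92295) = 1/56288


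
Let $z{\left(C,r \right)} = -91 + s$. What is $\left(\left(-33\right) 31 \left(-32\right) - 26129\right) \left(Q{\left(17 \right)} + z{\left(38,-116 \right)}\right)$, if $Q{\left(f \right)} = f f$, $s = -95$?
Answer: $680521$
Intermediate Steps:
$Q{\left(f \right)} = f^{2}$
$z{\left(C,r \right)} = -186$ ($z{\left(C,r \right)} = -91 - 95 = -186$)
$\left(\left(-33\right) 31 \left(-32\right) - 26129\right) \left(Q{\left(17 \right)} + z{\left(38,-116 \right)}\right) = \left(\left(-33\right) 31 \left(-32\right) - 26129\right) \left(17^{2} - 186\right) = \left(\left(-1023\right) \left(-32\right) - 26129\right) \left(289 - 186\right) = \left(32736 - 26129\right) 103 = 6607 \cdot 103 = 680521$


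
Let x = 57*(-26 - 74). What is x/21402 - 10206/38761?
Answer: -73227752/138260487 ≈ -0.52964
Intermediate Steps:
x = -5700 (x = 57*(-100) = -5700)
x/21402 - 10206/38761 = -5700/21402 - 10206/38761 = -5700*1/21402 - 10206*1/38761 = -950/3567 - 10206/38761 = -73227752/138260487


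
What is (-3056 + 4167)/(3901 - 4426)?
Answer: -1111/525 ≈ -2.1162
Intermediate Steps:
(-3056 + 4167)/(3901 - 4426) = 1111/(-525) = 1111*(-1/525) = -1111/525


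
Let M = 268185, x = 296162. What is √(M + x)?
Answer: √564347 ≈ 751.23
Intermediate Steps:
√(M + x) = √(268185 + 296162) = √564347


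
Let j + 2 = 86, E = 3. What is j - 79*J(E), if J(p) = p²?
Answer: -627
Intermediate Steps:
j = 84 (j = -2 + 86 = 84)
j - 79*J(E) = 84 - 79*3² = 84 - 79*9 = 84 - 711 = -627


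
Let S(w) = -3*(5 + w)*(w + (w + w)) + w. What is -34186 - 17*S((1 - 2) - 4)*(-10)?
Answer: -35036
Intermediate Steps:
S(w) = w - 9*w*(5 + w) (S(w) = -3*(5 + w)*(w + 2*w) + w = -3*(5 + w)*3*w + w = -9*w*(5 + w) + w = w - 9*w*(5 + w))
-34186 - 17*S((1 - 2) - 4)*(-10) = -34186 - (-17)*((1 - 2) - 4)*(44 + 9*((1 - 2) - 4))*(-10) = -34186 - (-17)*(-1 - 4)*(44 + 9*(-1 - 4))*(-10) = -34186 - (-17)*(-5)*(44 + 9*(-5))*(-10) = -34186 - (-17)*(-5)*(44 - 45)*(-10) = -34186 - (-17)*(-5)*(-1)*(-10) = -34186 - 17*(-5)*(-10) = -34186 + 85*(-10) = -34186 - 850 = -35036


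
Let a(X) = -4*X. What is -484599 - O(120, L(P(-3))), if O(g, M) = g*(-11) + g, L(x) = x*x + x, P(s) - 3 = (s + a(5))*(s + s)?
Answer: -483399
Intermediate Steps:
P(s) = 3 + 2*s*(-20 + s) (P(s) = 3 + (s - 4*5)*(s + s) = 3 + (s - 20)*(2*s) = 3 + (-20 + s)*(2*s) = 3 + 2*s*(-20 + s))
L(x) = x + x² (L(x) = x² + x = x + x²)
O(g, M) = -10*g (O(g, M) = -11*g + g = -10*g)
-484599 - O(120, L(P(-3))) = -484599 - (-10)*120 = -484599 - 1*(-1200) = -484599 + 1200 = -483399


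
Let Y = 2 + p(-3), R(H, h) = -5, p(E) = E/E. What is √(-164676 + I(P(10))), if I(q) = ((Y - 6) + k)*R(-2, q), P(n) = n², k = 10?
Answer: I*√164711 ≈ 405.85*I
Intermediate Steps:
p(E) = 1
Y = 3 (Y = 2 + 1 = 3)
I(q) = -35 (I(q) = ((3 - 6) + 10)*(-5) = (-3 + 10)*(-5) = 7*(-5) = -35)
√(-164676 + I(P(10))) = √(-164676 - 35) = √(-164711) = I*√164711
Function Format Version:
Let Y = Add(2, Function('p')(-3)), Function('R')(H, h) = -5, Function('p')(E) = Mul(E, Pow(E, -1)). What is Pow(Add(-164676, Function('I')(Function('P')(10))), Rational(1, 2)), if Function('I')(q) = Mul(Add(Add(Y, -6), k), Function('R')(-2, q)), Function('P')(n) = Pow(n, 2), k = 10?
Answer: Mul(I, Pow(164711, Rational(1, 2))) ≈ Mul(405.85, I)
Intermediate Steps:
Function('p')(E) = 1
Y = 3 (Y = Add(2, 1) = 3)
Function('I')(q) = -35 (Function('I')(q) = Mul(Add(Add(3, -6), 10), -5) = Mul(Add(-3, 10), -5) = Mul(7, -5) = -35)
Pow(Add(-164676, Function('I')(Function('P')(10))), Rational(1, 2)) = Pow(Add(-164676, -35), Rational(1, 2)) = Pow(-164711, Rational(1, 2)) = Mul(I, Pow(164711, Rational(1, 2)))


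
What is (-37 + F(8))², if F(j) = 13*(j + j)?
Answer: 29241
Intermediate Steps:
F(j) = 26*j (F(j) = 13*(2*j) = 26*j)
(-37 + F(8))² = (-37 + 26*8)² = (-37 + 208)² = 171² = 29241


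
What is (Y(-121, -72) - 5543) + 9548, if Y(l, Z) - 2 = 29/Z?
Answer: 288475/72 ≈ 4006.6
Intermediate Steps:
Y(l, Z) = 2 + 29/Z
(Y(-121, -72) - 5543) + 9548 = ((2 + 29/(-72)) - 5543) + 9548 = ((2 + 29*(-1/72)) - 5543) + 9548 = ((2 - 29/72) - 5543) + 9548 = (115/72 - 5543) + 9548 = -398981/72 + 9548 = 288475/72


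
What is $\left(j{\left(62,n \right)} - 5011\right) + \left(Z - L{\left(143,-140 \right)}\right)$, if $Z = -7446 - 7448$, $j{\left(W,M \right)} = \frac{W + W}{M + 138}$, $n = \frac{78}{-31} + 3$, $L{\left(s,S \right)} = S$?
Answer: $- \frac{84847301}{4293} \approx -19764.0$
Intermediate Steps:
$n = \frac{15}{31}$ ($n = 78 \left(- \frac{1}{31}\right) + 3 = - \frac{78}{31} + 3 = \frac{15}{31} \approx 0.48387$)
$j{\left(W,M \right)} = \frac{2 W}{138 + M}$
$Z = -14894$ ($Z = -7446 - 7448 = -14894$)
$\left(j{\left(62,n \right)} - 5011\right) + \left(Z - L{\left(143,-140 \right)}\right) = \left(2 \cdot 62 \frac{1}{138 + \frac{15}{31}} - 5011\right) - 14754 = \left(2 \cdot 62 \frac{1}{\frac{4293}{31}} - 5011\right) + \left(-14894 + 140\right) = \left(2 \cdot 62 \cdot \frac{31}{4293} - 5011\right) - 14754 = \left(\frac{3844}{4293} - 5011\right) - 14754 = - \frac{21508379}{4293} - 14754 = - \frac{84847301}{4293}$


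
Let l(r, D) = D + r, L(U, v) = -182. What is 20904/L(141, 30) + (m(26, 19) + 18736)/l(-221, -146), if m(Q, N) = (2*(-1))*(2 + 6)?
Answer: -426108/2569 ≈ -165.87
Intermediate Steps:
m(Q, N) = -16 (m(Q, N) = -2*8 = -16)
20904/L(141, 30) + (m(26, 19) + 18736)/l(-221, -146) = 20904/(-182) + (-16 + 18736)/(-146 - 221) = 20904*(-1/182) + 18720/(-367) = -804/7 + 18720*(-1/367) = -804/7 - 18720/367 = -426108/2569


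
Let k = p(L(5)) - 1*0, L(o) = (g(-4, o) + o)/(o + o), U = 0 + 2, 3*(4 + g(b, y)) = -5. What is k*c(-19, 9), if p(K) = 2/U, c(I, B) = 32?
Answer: 32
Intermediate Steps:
g(b, y) = -17/3 (g(b, y) = -4 + (1/3)*(-5) = -4 - 5/3 = -17/3)
U = 2
L(o) = (-17/3 + o)/(2*o) (L(o) = (-17/3 + o)/(o + o) = (-17/3 + o)/((2*o)) = (-17/3 + o)*(1/(2*o)) = (-17/3 + o)/(2*o))
p(K) = 1 (p(K) = 2/2 = 2*(1/2) = 1)
k = 1 (k = 1 - 1*0 = 1 + 0 = 1)
k*c(-19, 9) = 1*32 = 32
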